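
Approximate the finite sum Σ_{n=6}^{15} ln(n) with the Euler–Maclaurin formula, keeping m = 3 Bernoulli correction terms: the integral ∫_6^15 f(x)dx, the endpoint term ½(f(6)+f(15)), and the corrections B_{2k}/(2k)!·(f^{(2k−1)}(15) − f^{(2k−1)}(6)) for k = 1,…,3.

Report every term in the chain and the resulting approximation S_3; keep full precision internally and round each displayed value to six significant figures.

S_3 ≈ 23.1118

Integral: ∫_6^15 ln(x) dx = 20.8702.
½[f(6) + f(15)] = ½[1.79176 + 2.70805] = 2.24990.
So far: 23.1201.
Order-1 term: 1/12 · (0.0666667 − 0.166667) = -0.00833333.
After k=1: 23.1118.
Order-2 term: −1/720 · (0.000592593 − 0.00925926) = 1.20370e-05.
After k=2: 23.1118.
Order-3 term: 1/30240 · (3.16049e-05 − 0.00308642) = -1.01019e-07.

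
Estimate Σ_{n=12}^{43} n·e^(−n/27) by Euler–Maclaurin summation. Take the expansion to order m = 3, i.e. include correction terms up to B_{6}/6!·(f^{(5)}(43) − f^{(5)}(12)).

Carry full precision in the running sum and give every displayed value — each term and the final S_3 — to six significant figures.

Integral: ∫_12^43 x·e^(−x/27) dx = 290.741.
Endpoint term: (f(12) + f(43))/2 = (7.69416 + 8.74610)/2 = 8.22013.
So far: 298.962.
Order-1 term: 1/12 · (-0.120532 − 0.356211) = -0.0397286.
Running total after k=1: 298.922.
Order-2 term: −1/720 · (0.000392679 − 0.00224770) = 2.57642e-06.
Running total after k=2: 298.922.
Order-3 term: 1/30240 · (1.30411e-06 − 5.49625e-06) = -1.38629e-10.

S_3 ≈ 298.922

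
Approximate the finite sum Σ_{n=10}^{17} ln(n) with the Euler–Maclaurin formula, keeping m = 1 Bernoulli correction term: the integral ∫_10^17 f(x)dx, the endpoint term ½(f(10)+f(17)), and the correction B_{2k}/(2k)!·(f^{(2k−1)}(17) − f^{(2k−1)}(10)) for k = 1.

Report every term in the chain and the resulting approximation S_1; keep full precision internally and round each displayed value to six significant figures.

S_1 ≈ 20.7032

Integral: ∫_10^17 ln(x) dx = 18.1388.
Boundary: ½(f(10) + f(17)) = ½(2.30259 + 2.83321) = 2.56790.
Integral + boundary = 20.7067.
Correction k=1: B_{2}/2! · (f^{(1)}(17) − f^{(1)}(10)) = 1/12 · (0.0588235 − 0.100000) = -0.00343137.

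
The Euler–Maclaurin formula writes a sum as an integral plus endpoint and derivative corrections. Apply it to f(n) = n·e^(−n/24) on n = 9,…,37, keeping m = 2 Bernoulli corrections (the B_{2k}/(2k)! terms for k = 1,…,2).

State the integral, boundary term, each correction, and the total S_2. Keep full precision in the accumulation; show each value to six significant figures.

S_2 ≈ 238.009

Integral: ∫_9^37 x·e^(−x/24) dx = 231.002.
Endpoint term: (f(9) + f(37))/2 = (6.18560 + 7.91889)/2 = 7.05225.
Running total after boundary: 238.054.
k=1: B_{2}/(2)! × [f^{(1)}(37) − f^{(1)}(9)] = 1/12 × (-0.115930 − 0.429556) = -0.0454571.
Running total after k=1: 238.009.
k=2: B_{4}/(4)! × [f^{(3)}(37) − f^{(3)}(9)] = −1/720 × (0.000541872 − 0.00313218) = 3.59765e-06.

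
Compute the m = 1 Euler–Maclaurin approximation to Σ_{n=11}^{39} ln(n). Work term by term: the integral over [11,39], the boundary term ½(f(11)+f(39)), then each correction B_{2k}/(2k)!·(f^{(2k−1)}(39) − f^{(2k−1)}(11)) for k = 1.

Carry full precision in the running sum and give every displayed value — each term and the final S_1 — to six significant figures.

S_1 ≈ 91.5273

∫_11^39 ln(x) dx evaluates to 88.5021.
½[f(11) + f(39)] = ½[2.39790 + 3.66356] = 3.03073.
So far: 91.5328.
Correction k=1: B_{2}/2! · (f^{(1)}(39) − f^{(1)}(11)) = 1/12 · (0.0256410 − 0.0909091) = -0.00543901.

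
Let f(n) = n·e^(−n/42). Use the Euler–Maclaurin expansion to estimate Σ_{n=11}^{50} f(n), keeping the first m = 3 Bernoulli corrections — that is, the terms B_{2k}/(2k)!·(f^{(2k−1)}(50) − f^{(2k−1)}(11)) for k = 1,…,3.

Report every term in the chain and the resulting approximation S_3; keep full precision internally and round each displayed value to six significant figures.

∫_11^50 x·e^(−x/42) dx evaluates to 538.143.
Endpoint term: (f(11) + f(50))/2 = (8.46543 + 15.2038)/2 = 11.8346.
So far: 549.978.
Order-1 term: 1/12 · (-0.0579193 − 0.568027) = -0.0521622.
After k=1: 549.926.
Order-2 term: −1/720 · (0.000311924 − 0.00119456) = 1.22588e-06.
After k=2: 549.926.
Order-3 term: 1/30240 · (3.72269e-07 − 1.17183e-06) = -2.64404e-11.

S_3 ≈ 549.926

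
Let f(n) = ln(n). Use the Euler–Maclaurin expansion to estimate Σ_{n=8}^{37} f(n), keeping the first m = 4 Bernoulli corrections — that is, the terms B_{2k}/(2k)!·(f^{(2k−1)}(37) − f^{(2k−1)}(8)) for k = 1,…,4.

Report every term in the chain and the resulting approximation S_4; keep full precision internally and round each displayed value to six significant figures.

S_4 ≈ 90.8055

∫_8^37 ln(x) dx evaluates to 87.9684.
Boundary: ½(f(8) + f(37)) = ½(2.07944 + 3.61092) = 2.84518.
Integral + boundary = 90.8136.
Order-1 term: 1/12 · (0.0270270 − 0.125000) = -0.00816441.
Partial sum through k=1: 90.8054.
Order-2 term: −1/720 · (3.94843e-05 − 0.00390625) = 5.37051e-06.
Partial sum through k=2: 90.8055.
Order-3 term: 1/30240 · (3.46101e-07 − 0.000732422) = -2.42089e-08.
Partial sum through k=3: 90.8055.
Order-4 term: −1/1209600 · (7.58439e-09 − 0.000343323) = 2.83825e-10.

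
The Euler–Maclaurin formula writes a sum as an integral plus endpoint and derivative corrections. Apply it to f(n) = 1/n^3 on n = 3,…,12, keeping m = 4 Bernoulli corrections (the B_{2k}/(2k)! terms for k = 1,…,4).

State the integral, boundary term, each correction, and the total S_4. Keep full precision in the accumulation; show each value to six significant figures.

S_4 ≈ 0.0738614

∫_3^12 1/x^3 dx evaluates to 0.0520833.
Endpoint term: (f(3) + f(12))/2 = (0.0370370 + 0.000578704)/2 = 0.0188079.
So far: 0.0708912.
Correction k=1: B_{2}/2! · (f^{(1)}(12) − f^{(1)}(3)) = 1/12 · (-0.000144676 − (-0.0370370)) = 0.00307436.
Running total after k=1: 0.0739656.
Correction k=2: B_{4}/4! · (f^{(3)}(12) − f^{(3)}(3)) = −1/720 · (-2.00939e-05 − (-0.0823045)) = -0.000114284.
Running total after k=2: 0.0738513.
Correction k=3: B_{6}/6! · (f^{(5)}(12) − f^{(5)}(3)) = 1/30240 · (-5.86071e-06 − (-0.384088)) = 1.27011e-05.
Running total after k=3: 0.0738640.
Correction k=4: B_{8}/8! · (f^{(7)}(12) − f^{(7)}(3)) = −1/1209600 · (-2.93036e-06 − (-3.07270)) = -2.54026e-06.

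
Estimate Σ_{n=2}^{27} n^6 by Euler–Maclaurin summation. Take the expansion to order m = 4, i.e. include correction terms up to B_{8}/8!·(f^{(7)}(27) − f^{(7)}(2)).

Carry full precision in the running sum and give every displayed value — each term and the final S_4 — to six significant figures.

S_4 ≈ 1.69522e+09

∫_2^27 x^6 dx evaluates to 1.49434e+09.
½[f(2) + f(27)] = ½[64.0000 + 3.87420e+08] = 1.93710e+08.
So far: 1.68805e+09.
Correction k=1: B_{2}/2! · (f^{(1)}(27) − f^{(1)}(2)) = 1/12 · (8.60934e+07 − 192.000) = 7.17444e+06.
After k=1: 1.69522e+09.
Correction k=2: B_{4}/4! · (f^{(3)}(27) − f^{(3)}(2)) = −1/720 · (2.36196e+06 − 960.000) = -3279.17.
After k=2: 1.69522e+09.
Correction k=3: B_{6}/6! · (f^{(5)}(27) − f^{(5)}(2)) = 1/30240 · (19440.0 − 1440.00) = 0.595238.
After k=3: 1.69522e+09.
Correction k=4: B_{8}/8! · (f^{(7)}(27) − f^{(7)}(2)) = −1/1209600 · (0.00000 − 0.00000) = 0.00000.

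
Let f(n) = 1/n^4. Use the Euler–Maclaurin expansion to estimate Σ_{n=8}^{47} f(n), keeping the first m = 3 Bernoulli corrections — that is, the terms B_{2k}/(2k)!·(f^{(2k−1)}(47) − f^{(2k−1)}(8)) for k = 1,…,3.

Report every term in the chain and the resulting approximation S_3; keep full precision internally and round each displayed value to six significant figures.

Integral: ∫_8^47 1/x^4 dx = 0.000647831.
½[f(8) + f(47)] = ½[0.000244141 + 2.04931e-07] = 0.000122173.
Integral + boundary = 0.000770004.
k=1: B_{2}/(2)! × [f^{(1)}(47) − f^{(1)}(8)] = 1/12 × (-1.74410e-08 − (-0.000122070)) = 1.01711e-05.
Running total after k=1: 0.000780175.
k=2: B_{4}/(4)! × [f^{(3)}(47) − f^{(3)}(8)] = −1/720 × (-2.36862e-10 − (-5.72205e-05)) = -7.94725e-08.
Running total after k=2: 0.000780095.
k=3: B_{6}/(6)! × [f^{(5)}(47) − f^{(5)}(8)] = 1/30240 × (-6.00466e-12 − (-5.00679e-05)) = 1.65568e-09.

S_3 ≈ 0.000780097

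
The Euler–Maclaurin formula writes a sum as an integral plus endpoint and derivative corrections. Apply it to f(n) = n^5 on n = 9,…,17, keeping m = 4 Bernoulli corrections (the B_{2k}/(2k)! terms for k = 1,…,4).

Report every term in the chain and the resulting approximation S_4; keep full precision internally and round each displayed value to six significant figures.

The integral term ∫_9^17 x^5 dx = 3.93435e+06.
Boundary: ½(f(9) + f(17)) = ½(59049.0 + 1.41986e+06) = 739453.
So far: 4.67381e+06.
Order-1 term: 1/12 · (417605 − 32805.0) = 32066.7.
Running total after k=1: 4.70587e+06.
Order-2 term: −1/720 · (17340.0 − 4860.00) = -17.3333.
Running total after k=2: 4.70586e+06.
Order-3 term: 1/30240 · (120.000 − 120.000) = 0.00000.
Running total after k=3: 4.70586e+06.
Order-4 term: −1/1209600 · (0.00000 − 0.00000) = 0.00000.

S_4 ≈ 4.70586e+06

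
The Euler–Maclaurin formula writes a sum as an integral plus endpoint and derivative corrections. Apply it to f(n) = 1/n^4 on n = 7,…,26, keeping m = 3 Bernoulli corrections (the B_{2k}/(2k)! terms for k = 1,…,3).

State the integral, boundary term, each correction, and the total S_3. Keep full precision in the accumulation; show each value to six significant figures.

Integral: ∫_7^26 1/x^4 dx = 0.000952852.
Endpoint term: (f(7) + f(26))/2 = (0.000416493 + 2.18830e-06)/2 = 0.000209341.
So far: 0.00116219.
Correction k=1: B_{2}/2! · (f^{(1)}(26) − f^{(1)}(7)) = 1/12 · (-3.36661e-07 − (-0.000237996)) = 1.98050e-05.
After k=1: 0.00118200.
Correction k=2: B_{4}/4! · (f^{(3)}(26) − f^{(3)}(7)) = −1/720 · (-1.49406e-08 − (-0.000145712)) = -2.02357e-07.
After k=2: 0.00118180.
Correction k=3: B_{6}/6! · (f^{(5)}(26) − f^{(5)}(7)) = 1/30240 · (-1.23768e-09 − (-0.000166528)) = 5.50683e-09.

S_3 ≈ 0.00118180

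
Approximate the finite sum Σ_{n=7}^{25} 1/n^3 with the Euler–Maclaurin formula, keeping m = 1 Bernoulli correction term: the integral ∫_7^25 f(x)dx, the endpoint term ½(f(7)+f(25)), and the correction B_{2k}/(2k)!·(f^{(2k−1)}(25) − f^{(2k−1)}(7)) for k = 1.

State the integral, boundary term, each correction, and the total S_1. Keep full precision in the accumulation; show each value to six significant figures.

∫_7^25 1/x^3 dx evaluates to 0.00940408.
½[f(7) + f(25)] = ½[0.00291545 + 6.40000e-05] = 0.00148973.
Integral + boundary = 0.0108938.
k=1: B_{2}/(2)! × [f^{(1)}(25) − f^{(1)}(7)] = 1/12 × (-7.68000e-06 − (-0.00124948)) = 0.000103483.

S_1 ≈ 0.0109973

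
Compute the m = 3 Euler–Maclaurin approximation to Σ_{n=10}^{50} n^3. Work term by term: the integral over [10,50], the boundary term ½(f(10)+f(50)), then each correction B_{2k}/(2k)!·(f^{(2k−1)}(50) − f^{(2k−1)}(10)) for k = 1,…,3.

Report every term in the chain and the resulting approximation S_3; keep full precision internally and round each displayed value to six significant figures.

S_3 ≈ 1.62360e+06

Integral: ∫_10^50 x^3 dx = 1.56000e+06.
Endpoint term: (f(10) + f(50))/2 = (1000.00 + 125000)/2 = 63000.0.
So far: 1.62300e+06.
Correction k=1: B_{2}/2! · (f^{(1)}(50) − f^{(1)}(10)) = 1/12 · (7500.00 − 300.000) = 600.000.
After k=1: 1.62360e+06.
Correction k=2: B_{4}/4! · (f^{(3)}(50) − f^{(3)}(10)) = −1/720 · (6.00000 − 6.00000) = 0.00000.
After k=2: 1.62360e+06.
Correction k=3: B_{6}/6! · (f^{(5)}(50) − f^{(5)}(10)) = 1/30240 · (0.00000 − 0.00000) = 0.00000.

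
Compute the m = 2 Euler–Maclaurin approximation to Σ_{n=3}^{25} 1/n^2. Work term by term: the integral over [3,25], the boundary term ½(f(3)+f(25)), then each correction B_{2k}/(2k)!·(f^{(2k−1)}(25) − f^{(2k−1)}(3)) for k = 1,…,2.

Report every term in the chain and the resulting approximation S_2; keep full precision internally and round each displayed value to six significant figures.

S_2 ≈ 0.355714

Integral: ∫_3^25 1/x^2 dx = 0.293333.
Boundary: ½(f(3) + f(25)) = ½(0.111111 + 0.00160000) = 0.0563556.
So far: 0.349689.
Order-1 term: 1/12 · (-0.000128000 − (-0.0740741)) = 0.00616217.
Partial sum through k=1: 0.355851.
Order-2 term: −1/720 · (-2.45760e-06 − (-0.0987654)) = -0.000137171.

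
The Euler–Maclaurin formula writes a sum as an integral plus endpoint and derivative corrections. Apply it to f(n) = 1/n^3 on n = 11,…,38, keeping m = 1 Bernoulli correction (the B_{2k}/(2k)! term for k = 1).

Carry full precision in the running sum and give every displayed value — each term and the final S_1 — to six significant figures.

S_1 ≈ 0.00418770

The integral term ∫_11^38 1/x^3 dx = 0.00378597.
Endpoint term: (f(11) + f(38))/2 = (0.000751315 + 1.82242e-05)/2 = 0.000384770.
Running total after boundary: 0.00417074.
Correction k=1: B_{2}/2! · (f^{(1)}(38) − f^{(1)}(11)) = 1/12 · (-1.43876e-06 − (-0.000204904)) = 1.69554e-05.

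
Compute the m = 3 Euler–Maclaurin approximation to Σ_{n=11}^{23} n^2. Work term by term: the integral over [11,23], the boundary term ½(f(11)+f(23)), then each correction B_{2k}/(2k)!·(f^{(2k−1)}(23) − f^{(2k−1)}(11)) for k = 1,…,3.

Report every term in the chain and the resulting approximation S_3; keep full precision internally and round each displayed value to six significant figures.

S_3 ≈ 3939.00

∫_11^23 x^2 dx evaluates to 3612.00.
½[f(11) + f(23)] = ½[121.000 + 529.000] = 325.000.
Integral + boundary = 3937.00.
Order-1 term: 1/12 · (46.0000 − 22.0000) = 2.00000.
After k=1: 3939.00.
Order-2 term: −1/720 · (0.00000 − 0.00000) = 0.00000.
After k=2: 3939.00.
Order-3 term: 1/30240 · (0.00000 − 0.00000) = 0.00000.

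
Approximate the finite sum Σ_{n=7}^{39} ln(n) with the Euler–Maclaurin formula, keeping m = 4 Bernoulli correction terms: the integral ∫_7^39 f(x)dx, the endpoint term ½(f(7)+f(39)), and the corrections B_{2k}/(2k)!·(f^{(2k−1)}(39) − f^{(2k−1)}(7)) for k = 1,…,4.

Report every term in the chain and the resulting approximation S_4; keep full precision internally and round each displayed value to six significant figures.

Integral: ∫_7^39 ln(x) dx = 97.2575.
Endpoint term: (f(7) + f(39))/2 = (1.94591 + 3.66356)/2 = 2.80474.
Integral + boundary = 100.062.
k=1: B_{2}/(2)! × [f^{(1)}(39) − f^{(1)}(7)] = 1/12 × (0.0256410 − 0.142857) = -0.00976801.
Running total after k=1: 100.053.
k=2: B_{4}/(4)! × [f^{(3)}(39) − f^{(3)}(7)] = −1/720 × (3.37160e-05 − 0.00583090) = 8.05165e-06.
Running total after k=2: 100.053.
k=3: B_{6}/(6)! × [f^{(5)}(39) − f^{(5)}(7)] = 1/30240 × (2.66004e-07 − 0.00142798) = -4.72126e-08.
Running total after k=3: 100.053.
k=4: B_{8}/(8)! × [f^{(7)}(39) − f^{(7)}(7)] = −1/1209600 × (5.24663e-09 − 0.000874271) = 7.22773e-10.

S_4 ≈ 100.053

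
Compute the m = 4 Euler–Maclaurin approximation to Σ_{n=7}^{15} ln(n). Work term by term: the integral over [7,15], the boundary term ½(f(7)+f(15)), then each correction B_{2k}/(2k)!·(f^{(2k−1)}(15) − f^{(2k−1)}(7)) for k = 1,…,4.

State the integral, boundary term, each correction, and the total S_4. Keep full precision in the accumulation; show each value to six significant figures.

S_4 ≈ 21.3200

Integral: ∫_7^15 ln(x) dx = 18.9994.
Endpoint term: (f(7) + f(15))/2 = (1.94591 + 2.70805)/2 = 2.32698.
Integral + boundary = 21.3264.
Correction k=1: B_{2}/2! · (f^{(1)}(15) − f^{(1)}(7)) = 1/12 · (0.0666667 − 0.142857) = -0.00634921.
Running total after k=1: 21.3200.
Correction k=2: B_{4}/4! · (f^{(3)}(15) − f^{(3)}(7)) = −1/720 · (0.000592593 − 0.00583090) = 7.27543e-06.
Running total after k=2: 21.3200.
Correction k=3: B_{6}/6! · (f^{(5)}(15) − f^{(5)}(7)) = 1/30240 · (3.16049e-05 − 0.00142798) = -4.61763e-08.
Running total after k=3: 21.3200.
Correction k=4: B_{8}/8! · (f^{(7)}(15) − f^{(7)}(7)) = −1/1209600 · (4.21399e-06 − 0.000874271) = 7.19293e-10.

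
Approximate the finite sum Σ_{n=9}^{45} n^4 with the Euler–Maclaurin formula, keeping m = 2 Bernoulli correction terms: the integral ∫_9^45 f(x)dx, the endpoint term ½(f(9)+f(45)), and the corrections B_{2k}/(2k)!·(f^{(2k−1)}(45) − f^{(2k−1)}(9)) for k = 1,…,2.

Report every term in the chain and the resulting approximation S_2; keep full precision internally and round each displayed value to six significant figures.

Integral: ∫_9^45 x^4 dx = 3.68938e+07.
½[f(9) + f(45)] = ½[6561.00 + 4.10062e+06] = 2.05359e+06.
Running total after boundary: 3.89474e+07.
k=1: B_{2}/(2)! × [f^{(1)}(45) − f^{(1)}(9)] = 1/12 × (364500 − 2916.00) = 30132.0.
Running total after k=1: 3.89775e+07.
k=2: B_{4}/(4)! × [f^{(3)}(45) − f^{(3)}(9)] = −1/720 × (1080.00 − 216.000) = -1.20000.

S_2 ≈ 3.89775e+07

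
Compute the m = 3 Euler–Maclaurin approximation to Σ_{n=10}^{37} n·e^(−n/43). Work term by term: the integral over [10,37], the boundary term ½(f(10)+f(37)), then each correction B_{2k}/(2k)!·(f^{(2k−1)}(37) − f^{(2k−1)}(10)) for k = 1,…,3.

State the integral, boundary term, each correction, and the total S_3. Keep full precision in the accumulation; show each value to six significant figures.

S_3 ≈ 362.857

∫_10^37 x·e^(−x/43) dx evaluates to 351.115.
½[f(10) + f(37)] = ½[7.92504 + 15.6497] = 11.7874.
Running total after boundary: 362.903.
k=1: B_{2}/(2)! × [f^{(1)}(37) − f^{(1)}(10)] = 1/12 × (0.0590184 − 0.608200) = -0.0457652.
Partial sum through k=1: 362.857.
k=2: B_{4}/(4)! × [f^{(3)}(37) − f^{(3)}(10)] = −1/720 × (0.000489426 − 0.00118616) = 9.67684e-07.
Partial sum through k=2: 362.857.
k=3: B_{6}/(6)! × [f^{(5)}(37) − f^{(5)}(10)] = 1/30240 × (5.12133e-07 − 1.10513e-06) = -1.96097e-11.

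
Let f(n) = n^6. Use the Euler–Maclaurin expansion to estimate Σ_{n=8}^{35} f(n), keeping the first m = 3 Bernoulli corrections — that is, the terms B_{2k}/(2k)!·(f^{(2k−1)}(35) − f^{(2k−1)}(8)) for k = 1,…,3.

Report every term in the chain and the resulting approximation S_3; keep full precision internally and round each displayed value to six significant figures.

Integral: ∫_8^35 x^6 dx = 9.19103e+09.
Endpoint term: (f(8) + f(35))/2 = (262144 + 1.83827e+09)/2 = 9.19264e+08.
Running total after boundary: 1.01103e+10.
Correction k=1: B_{2}/2! · (f^{(1)}(35) − f^{(1)}(8)) = 1/12 · (3.15131e+08 − 196608) = 2.62446e+07.
After k=1: 1.01365e+10.
Correction k=2: B_{4}/4! · (f^{(3)}(35) − f^{(3)}(8)) = −1/720 · (5.14500e+06 − 61440.0) = -7060.50.
After k=2: 1.01365e+10.
Correction k=3: B_{6}/6! · (f^{(5)}(35) − f^{(5)}(8)) = 1/30240 · (25200.0 − 5760.00) = 0.642857.

S_3 ≈ 1.01365e+10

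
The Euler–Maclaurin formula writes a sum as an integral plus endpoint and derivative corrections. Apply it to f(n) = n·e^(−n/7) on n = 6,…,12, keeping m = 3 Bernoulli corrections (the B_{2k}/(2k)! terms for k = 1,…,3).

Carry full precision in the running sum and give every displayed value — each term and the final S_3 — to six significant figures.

Integral: ∫_6^12 x·e^(−x/7) dx = 14.6657.
Boundary: ½(f(6) + f(12)) = ½(2.54624 + 2.16111) = 2.35367.
So far: 17.0193.
Order-1 term: 1/12 · (-0.128637 − 0.0606247) = -0.0157718.
Partial sum through k=1: 17.0036.
Order-2 term: −1/720 · (0.00472545 − 0.0185586) = 1.92127e-05.
Partial sum through k=2: 17.0036.
Order-3 term: 1/30240 · (0.000246452 − 0.000732243) = -1.60645e-08.

S_3 ≈ 17.0036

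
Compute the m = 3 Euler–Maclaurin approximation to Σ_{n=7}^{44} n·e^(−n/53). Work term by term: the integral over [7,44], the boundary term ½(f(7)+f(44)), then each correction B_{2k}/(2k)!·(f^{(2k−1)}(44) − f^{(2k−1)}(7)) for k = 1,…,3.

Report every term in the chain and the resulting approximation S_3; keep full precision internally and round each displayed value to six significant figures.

Integral: ∫_7^44 x·e^(−x/53) dx = 545.248.
½[f(7) + f(44)] = ½[6.13392 + 19.1825] = 12.6582.
Integral + boundary = 557.906.
Correction k=1: B_{2}/2! · (f^{(1)}(44) − f^{(1)}(7)) = 1/12 · (0.0740321 − 0.760540) = -0.0572090.
After k=1: 557.849.
Correction k=2: B_{4}/4! · (f^{(3)}(44) − f^{(3)}(7)) = −1/720 · (0.000336763 − 0.000894657) = 7.74853e-07.
After k=2: 557.849.
Correction k=3: B_{6}/6! · (f^{(5)}(44) − f^{(5)}(7)) = 1/30240 · (2.30392e-07 − 5.40606e-07) = -1.02584e-11.

S_3 ≈ 557.849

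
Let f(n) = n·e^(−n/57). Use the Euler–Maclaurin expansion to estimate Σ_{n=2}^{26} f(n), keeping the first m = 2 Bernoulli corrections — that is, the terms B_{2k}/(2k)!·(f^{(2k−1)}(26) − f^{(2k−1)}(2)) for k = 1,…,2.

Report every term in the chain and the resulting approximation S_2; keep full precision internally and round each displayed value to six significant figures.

Integral: ∫_2^26 x·e^(−x/57) dx = 248.894.
½[f(2) + f(26)] = ½[1.93104 + 16.4768] = 9.20394.
So far: 258.098.
k=1: B_{2}/(2)! × [f^{(1)}(26) − f^{(1)}(2)] = 1/12 × (0.344657 − 0.931643) = -0.0489155.
Running total after k=1: 258.049.
k=2: B_{4}/(4)! × [f^{(3)}(26) − f^{(3)}(2)] = −1/720 × (0.000496186 − 0.000881097) = 5.34599e-07.

S_2 ≈ 258.049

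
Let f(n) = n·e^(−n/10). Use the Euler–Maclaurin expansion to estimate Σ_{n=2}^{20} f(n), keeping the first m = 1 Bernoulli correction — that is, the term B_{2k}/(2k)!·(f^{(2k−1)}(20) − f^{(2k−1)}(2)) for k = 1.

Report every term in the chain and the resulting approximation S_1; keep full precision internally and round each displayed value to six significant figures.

S_1 ≈ 59.7533

Integral: ∫_2^20 x·e^(−x/10) dx = 57.6471.
½[f(2) + f(20)] = ½[1.63746 + 2.70671] = 2.17208.
Integral + boundary = 59.8192.
Order-1 term: 1/12 · (-0.135335 − 0.654985) = -0.0658600.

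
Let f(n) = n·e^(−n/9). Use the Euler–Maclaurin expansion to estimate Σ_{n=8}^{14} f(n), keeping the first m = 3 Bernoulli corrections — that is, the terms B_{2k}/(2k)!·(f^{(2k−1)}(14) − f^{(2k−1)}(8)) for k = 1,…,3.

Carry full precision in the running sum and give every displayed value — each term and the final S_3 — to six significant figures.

S_3 ≈ 22.3166

The integral term ∫_8^14 x·e^(−x/9) dx = 19.2083.
Endpoint term: (f(8) + f(14))/2 = (3.28890 + 2.95501)/2 = 3.12195.
Integral + boundary = 22.3302.
Correction k=1: B_{2}/2! · (f^{(1)}(14) − f^{(1)}(8)) = 1/12 · (-0.117262 − 0.0456791) = -0.0135785.
Running total after k=1: 22.3166.
Correction k=2: B_{4}/4! · (f^{(3)}(14) − f^{(3)}(8)) = −1/720 · (0.00376397 − 0.0107149) = 9.65401e-06.
Running total after k=2: 22.3166.
Correction k=3: B_{6}/6! · (f^{(5)}(14) − f^{(5)}(8)) = 1/30240 · (0.000110810 − 0.000257602) = -4.85423e-09.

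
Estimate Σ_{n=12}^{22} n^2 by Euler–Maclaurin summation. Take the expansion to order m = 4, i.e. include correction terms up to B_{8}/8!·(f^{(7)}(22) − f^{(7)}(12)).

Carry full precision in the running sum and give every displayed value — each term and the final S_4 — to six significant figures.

The integral term ∫_12^22 x^2 dx = 2973.33.
Endpoint term: (f(12) + f(22))/2 = (144.000 + 484.000)/2 = 314.000.
So far: 3287.33.
Order-1 term: 1/12 · (44.0000 − 24.0000) = 1.66667.
Partial sum through k=1: 3289.00.
Order-2 term: −1/720 · (0.00000 − 0.00000) = 0.00000.
Partial sum through k=2: 3289.00.
Order-3 term: 1/30240 · (0.00000 − 0.00000) = 0.00000.
Partial sum through k=3: 3289.00.
Order-4 term: −1/1209600 · (0.00000 − 0.00000) = 0.00000.

S_4 ≈ 3289.00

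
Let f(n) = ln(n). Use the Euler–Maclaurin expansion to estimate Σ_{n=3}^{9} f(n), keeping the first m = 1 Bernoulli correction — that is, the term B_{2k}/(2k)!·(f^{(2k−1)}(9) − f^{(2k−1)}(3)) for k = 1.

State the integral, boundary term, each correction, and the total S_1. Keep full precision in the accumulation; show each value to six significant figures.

∫_3^9 ln(x) dx evaluates to 10.4792.
½[f(3) + f(9)] = ½[1.09861 + 2.19722] = 1.64792.
So far: 12.1271.
Order-1 term: 1/12 · (0.111111 − 0.333333) = -0.0185185.

S_1 ≈ 12.1086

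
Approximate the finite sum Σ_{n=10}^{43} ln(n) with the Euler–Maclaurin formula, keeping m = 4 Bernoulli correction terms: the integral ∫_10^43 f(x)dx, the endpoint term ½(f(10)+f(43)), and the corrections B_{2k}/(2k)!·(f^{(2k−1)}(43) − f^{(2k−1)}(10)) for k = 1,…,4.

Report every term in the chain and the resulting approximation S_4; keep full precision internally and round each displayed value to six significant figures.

S_4 ≈ 108.731

Integral: ∫_10^43 ln(x) dx = 105.706.
½[f(10) + f(43)] = ½[2.30259 + 3.76120] = 3.03189.
So far: 108.738.
Correction k=1: B_{2}/2! · (f^{(1)}(43) − f^{(1)}(10)) = 1/12 · (0.0232558 − 0.100000) = -0.00639535.
Partial sum through k=1: 108.731.
Correction k=2: B_{4}/4! · (f^{(3)}(43) − f^{(3)}(10)) = −1/720 · (2.51550e-05 − 0.00200000) = 2.74284e-06.
Partial sum through k=2: 108.731.
Correction k=3: B_{6}/6! · (f^{(5)}(43) − f^{(5)}(10)) = 1/30240 · (1.63256e-07 − 0.000240000) = -7.93111e-09.
Partial sum through k=3: 108.731.
Correction k=4: B_{8}/8! · (f^{(7)}(43) − f^{(7)}(10)) = −1/1209600 · (2.64883e-09 − 7.20000e-05) = 5.95216e-11.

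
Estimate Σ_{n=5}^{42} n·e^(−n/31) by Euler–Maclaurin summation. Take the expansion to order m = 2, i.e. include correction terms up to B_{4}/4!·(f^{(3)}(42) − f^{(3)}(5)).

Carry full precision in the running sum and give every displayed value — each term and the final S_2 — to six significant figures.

Integral: ∫_5^42 x·e^(−x/31) dx = 365.937.
Boundary: ½(f(5) + f(42)) = ½(4.25522 + 10.8355) = 7.54538.
So far: 373.483.
Order-1 term: 1/12 · (-0.0915444 − 0.713780) = -0.0671103.
Partial sum through k=1: 373.416.
Order-2 term: −1/720 · (0.000441658 − 0.00251391) = 2.87813e-06.

S_2 ≈ 373.416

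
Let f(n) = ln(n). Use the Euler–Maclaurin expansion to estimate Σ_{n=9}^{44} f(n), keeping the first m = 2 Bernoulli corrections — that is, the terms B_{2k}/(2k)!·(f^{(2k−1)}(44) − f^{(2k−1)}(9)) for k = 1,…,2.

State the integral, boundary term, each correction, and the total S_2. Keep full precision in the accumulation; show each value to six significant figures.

∫_9^44 ln(x) dx evaluates to 111.729.
Boundary: ½(f(9) + f(44)) = ½(2.19722 + 3.78419) = 2.99071.
Running total after boundary: 114.720.
Correction k=1: B_{2}/2! · (f^{(1)}(44) − f^{(1)}(9)) = 1/12 · (0.0227273 − 0.111111) = -0.00736532.
Running total after k=1: 114.713.
Correction k=2: B_{4}/4! · (f^{(3)}(44) − f^{(3)}(9)) = −1/720 · (2.34786e-05 − 0.00274348) = 3.77779e-06.

S_2 ≈ 114.713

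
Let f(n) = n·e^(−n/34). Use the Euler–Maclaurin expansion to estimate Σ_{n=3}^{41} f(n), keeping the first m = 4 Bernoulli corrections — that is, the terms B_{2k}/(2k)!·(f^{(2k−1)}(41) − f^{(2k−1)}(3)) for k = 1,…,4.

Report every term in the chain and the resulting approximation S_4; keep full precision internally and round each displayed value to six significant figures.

S_4 ≈ 395.652

∫_3^41 x·e^(−x/34) dx evaluates to 388.216.
Endpoint term: (f(3) + f(41))/2 = (2.74664 + 12.2765)/2 = 7.51159.
So far: 395.727.
Correction k=1: B_{2}/2! · (f^{(1)}(41) − f^{(1)}(3)) = 1/12 · (-0.0616469 − 0.834762) = -0.0747007.
Partial sum through k=1: 395.652.
Correction k=2: B_{4}/4! · (f^{(3)}(41) − f^{(3)}(3)) = −1/720 · (0.000464713 − 0.00230610) = 2.55748e-06.
Partial sum through k=2: 395.652.
Correction k=3: B_{6}/6! · (f^{(5)}(41) − f^{(5)}(3)) = 1/30240 · (8.50133e-07 − 3.36513e-06) = -8.31679e-11.
Partial sum through k=3: 395.652.
Correction k=4: B_{8}/8! · (f^{(7)}(41) − f^{(7)}(3)) = −1/1209600 · (1.12307e-09 − 4.09633e-09) = 2.45806e-15.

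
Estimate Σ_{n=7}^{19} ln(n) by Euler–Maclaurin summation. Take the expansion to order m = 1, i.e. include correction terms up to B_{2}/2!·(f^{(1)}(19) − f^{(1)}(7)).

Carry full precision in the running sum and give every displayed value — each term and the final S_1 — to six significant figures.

S_1 ≈ 32.7606

∫_7^19 ln(x) dx evaluates to 30.3230.
Boundary: ½(f(7) + f(19)) = ½(1.94591 + 2.94444) = 2.44517.
Integral + boundary = 32.7681.
Order-1 term: 1/12 · (0.0526316 − 0.142857) = -0.00751880.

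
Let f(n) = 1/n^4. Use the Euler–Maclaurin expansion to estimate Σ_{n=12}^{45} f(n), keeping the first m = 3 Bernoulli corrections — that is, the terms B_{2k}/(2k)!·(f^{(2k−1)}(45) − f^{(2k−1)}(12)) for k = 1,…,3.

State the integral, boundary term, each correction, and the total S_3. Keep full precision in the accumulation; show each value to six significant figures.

S_3 ≈ 0.000214811

Integral: ∫_12^45 1/x^4 dx = 0.000189243.
Boundary: ½(f(12) + f(45)) = ½(4.82253e-05 + 2.43865e-07) = 2.42346e-05.
Integral + boundary = 0.000213478.
k=1: B_{2}/(2)! × [f^{(1)}(45) − f^{(1)}(12)] = 1/12 × (-2.16769e-08 − (-1.60751e-05)) = 1.33779e-06.
Partial sum through k=1: 0.000214816.
k=2: B_{4}/(4)! × [f^{(3)}(45) − f^{(3)}(12)] = −1/720 × (-3.21139e-10 − (-3.34898e-06)) = -4.65091e-09.
Partial sum through k=2: 0.000214811.
k=3: B_{6}/(6)! × [f^{(5)}(45) − f^{(5)}(12)] = 1/30240 × (-8.88089e-12 − (-1.30238e-06)) = 4.30679e-11.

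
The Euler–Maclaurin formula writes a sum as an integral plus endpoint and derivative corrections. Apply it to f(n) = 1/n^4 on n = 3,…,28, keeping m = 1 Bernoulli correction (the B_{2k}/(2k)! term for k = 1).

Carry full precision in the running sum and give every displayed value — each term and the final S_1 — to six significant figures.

∫_3^28 1/x^4 dx evaluates to 0.0123305.
Endpoint term: (f(3) + f(28))/2 = (0.0123457 + 1.62693e-06)/2 = 0.00617365.
Integral + boundary = 0.0185041.
Correction k=1: B_{2}/2! · (f^{(1)}(28) − f^{(1)}(3)) = 1/12 · (-2.32418e-07 − (-0.0164609)) = 0.00137172.

S_1 ≈ 0.0198759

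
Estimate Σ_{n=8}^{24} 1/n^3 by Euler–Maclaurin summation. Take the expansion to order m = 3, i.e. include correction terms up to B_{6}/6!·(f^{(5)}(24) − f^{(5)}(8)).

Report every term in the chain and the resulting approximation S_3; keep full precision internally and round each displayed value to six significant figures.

S_3 ≈ 0.00801715

∫_8^24 1/x^3 dx evaluates to 0.00694444.
½[f(8) + f(24)] = ½[0.00195312 + 7.23380e-05] = 0.00101273.
So far: 0.00795718.
Order-1 term: 1/12 · (-9.04225e-06 − (-0.000732422)) = 6.02816e-05.
After k=1: 0.00801746.
Order-2 term: −1/720 · (-3.13967e-07 − (-0.000228882)) = -3.17455e-07.
After k=2: 0.00801714.
Order-3 term: 1/30240 · (-2.28934e-08 − (-0.000150204)) = 4.96630e-09.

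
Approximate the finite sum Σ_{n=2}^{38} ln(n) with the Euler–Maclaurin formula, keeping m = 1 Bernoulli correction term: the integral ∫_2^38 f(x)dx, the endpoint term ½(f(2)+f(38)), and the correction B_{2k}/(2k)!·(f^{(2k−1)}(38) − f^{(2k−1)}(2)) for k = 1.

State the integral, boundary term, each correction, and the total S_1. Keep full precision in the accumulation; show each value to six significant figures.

S_1 ≈ 102.968

The integral term ∫_2^38 ln(x) dx = 100.842.
Boundary: ½(f(2) + f(38)) = ½(0.693147 + 3.63759) = 2.16537.
Integral + boundary = 103.007.
Order-1 term: 1/12 · (0.0263158 − 0.500000) = -0.0394737.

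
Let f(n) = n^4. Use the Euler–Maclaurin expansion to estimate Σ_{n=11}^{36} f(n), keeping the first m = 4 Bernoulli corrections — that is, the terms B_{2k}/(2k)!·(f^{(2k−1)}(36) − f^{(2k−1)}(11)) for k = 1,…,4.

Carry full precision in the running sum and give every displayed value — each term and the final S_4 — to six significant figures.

Integral: ∫_11^36 x^4 dx = 1.20610e+07.
Boundary: ½(f(11) + f(36)) = ½(14641.0 + 1.67962e+06) = 847128.
So far: 1.29082e+07.
Order-1 term: 1/12 · (186624 − 5324.00) = 15108.3.
Running total after k=1: 1.29233e+07.
Order-2 term: −1/720 · (864.000 − 264.000) = -0.833333.
Running total after k=2: 1.29233e+07.
Order-3 term: 1/30240 · (0.00000 − 0.00000) = 0.00000.
Running total after k=3: 1.29233e+07.
Order-4 term: −1/1209600 · (0.00000 − 0.00000) = 0.00000.

S_4 ≈ 1.29233e+07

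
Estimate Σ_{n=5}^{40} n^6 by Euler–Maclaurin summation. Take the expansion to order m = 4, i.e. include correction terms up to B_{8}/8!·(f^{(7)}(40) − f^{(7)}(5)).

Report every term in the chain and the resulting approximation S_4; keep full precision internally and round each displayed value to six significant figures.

S_4 ≈ 2.55049e+10

The integral term ∫_5^40 x^6 dx = 2.34057e+10.
½[f(5) + f(40)] = ½[15625.0 + 4.09600e+09] = 2.04801e+09.
So far: 2.54537e+10.
Correction k=1: B_{2}/2! · (f^{(1)}(40) − f^{(1)}(5)) = 1/12 · (6.14400e+08 − 18750.0) = 5.11984e+07.
Running total after k=1: 2.55049e+10.
Correction k=2: B_{4}/4! · (f^{(3)}(40) − f^{(3)}(5)) = −1/720 · (7.68000e+06 − 15000.0) = -10645.8.
Running total after k=2: 2.55049e+10.
Correction k=3: B_{6}/6! · (f^{(5)}(40) − f^{(5)}(5)) = 1/30240 · (28800.0 − 3600.00) = 0.833333.
Running total after k=3: 2.55049e+10.
Correction k=4: B_{8}/8! · (f^{(7)}(40) − f^{(7)}(5)) = −1/1209600 · (0.00000 − 0.00000) = 0.00000.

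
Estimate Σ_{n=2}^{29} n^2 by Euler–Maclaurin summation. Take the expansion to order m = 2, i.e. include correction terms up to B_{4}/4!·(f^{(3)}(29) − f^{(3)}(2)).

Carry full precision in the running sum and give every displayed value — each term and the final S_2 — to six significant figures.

Integral: ∫_2^29 x^2 dx = 8127.00.
Boundary: ½(f(2) + f(29)) = ½(4.00000 + 841.000) = 422.500.
Running total after boundary: 8549.50.
Correction k=1: B_{2}/2! · (f^{(1)}(29) − f^{(1)}(2)) = 1/12 · (58.0000 − 4.00000) = 4.50000.
Running total after k=1: 8554.00.
Correction k=2: B_{4}/4! · (f^{(3)}(29) − f^{(3)}(2)) = −1/720 · (0.00000 − 0.00000) = 0.00000.

S_2 ≈ 8554.00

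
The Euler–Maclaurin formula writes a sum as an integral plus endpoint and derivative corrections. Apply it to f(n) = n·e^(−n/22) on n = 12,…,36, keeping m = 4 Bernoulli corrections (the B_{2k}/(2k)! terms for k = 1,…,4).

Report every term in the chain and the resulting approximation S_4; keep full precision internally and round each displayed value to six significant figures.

The integral term ∫_12^36 x·e^(−x/22) dx = 185.104.
Endpoint term: (f(12) + f(36))/2 = (6.95494 + 7.00872)/2 = 6.98183.
Running total after boundary: 192.086.
Correction k=1: B_{2}/2! · (f^{(1)}(36) − f^{(1)}(12)) = 1/12 · (-0.123892 − 0.263445) = -0.0322780.
Running total after k=1: 192.054.
Correction k=2: B_{4}/4! · (f^{(3)}(36) − f^{(3)}(12)) = −1/720 · (0.000548516 − 0.00293926) = 3.32048e-06.
Running total after k=2: 192.054.
Correction k=3: B_{6}/6! · (f^{(5)}(36) − f^{(5)}(12)) = 1/30240 · (2.79547e-06 − 1.10211e-05) = -2.72011e-10.
Running total after k=3: 192.054.
Correction k=4: B_{8}/8! · (f^{(7)}(36) − f^{(7)}(12)) = −1/1209600 · (9.21000e-09 − 3.29945e-08) = 1.96631e-14.

S_4 ≈ 192.054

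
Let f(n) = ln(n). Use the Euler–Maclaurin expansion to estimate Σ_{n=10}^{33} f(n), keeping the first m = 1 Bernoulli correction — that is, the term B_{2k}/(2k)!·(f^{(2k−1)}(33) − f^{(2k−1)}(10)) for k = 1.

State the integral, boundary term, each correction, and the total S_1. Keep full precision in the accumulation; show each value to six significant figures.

S_1 ≈ 72.2526

∫_10^33 ln(x) dx evaluates to 69.3589.
Endpoint term: (f(10) + f(33))/2 = (2.30259 + 3.49651)/2 = 2.89955.
Running total after boundary: 72.2584.
k=1: B_{2}/(2)! × [f^{(1)}(33) − f^{(1)}(10)] = 1/12 × (0.0303030 − 0.100000) = -0.00580808.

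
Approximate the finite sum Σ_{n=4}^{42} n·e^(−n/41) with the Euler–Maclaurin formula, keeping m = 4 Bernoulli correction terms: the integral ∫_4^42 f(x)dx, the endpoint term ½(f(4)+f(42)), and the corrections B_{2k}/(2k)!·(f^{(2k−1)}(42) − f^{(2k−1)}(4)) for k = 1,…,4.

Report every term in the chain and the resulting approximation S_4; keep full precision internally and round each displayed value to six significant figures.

S_4 ≈ 461.057

∫_4^42 x·e^(−x/41) dx evaluates to 451.773.
Endpoint term: (f(4) + f(42))/2 = (3.62819 + 15.0786)/2 = 9.35342.
So far: 461.126.
Order-1 term: 1/12 · (-0.00875647 − 0.818555) = -0.0689426.
Partial sum through k=1: 461.057.
Order-2 term: −1/720 · (0.000421936 − 0.00156612) = 1.58915e-06.
Partial sum through k=2: 461.057.
Order-3 term: 1/30240 · (5.05105e-07 − 1.57364e-06) = -3.53353e-11.
Partial sum through k=3: 461.057.
Order-4 term: −1/1209600 · (4.51640e-10 − 1.31804e-09) = 7.16272e-16.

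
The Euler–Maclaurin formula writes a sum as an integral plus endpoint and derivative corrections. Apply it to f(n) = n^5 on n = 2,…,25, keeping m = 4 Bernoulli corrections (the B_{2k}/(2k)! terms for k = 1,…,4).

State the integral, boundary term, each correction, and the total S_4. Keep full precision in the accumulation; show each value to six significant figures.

S_4 ≈ 4.57356e+07

∫_2^25 x^5 dx evaluates to 4.06901e+07.
Boundary: ½(f(2) + f(25)) = ½(32.0000 + 9.76562e+06) = 4.88283e+06.
So far: 4.55729e+07.
Order-1 term: 1/12 · (1.95312e+06 − 80.0000) = 162754.
After k=1: 4.57357e+07.
Order-2 term: −1/720 · (37500.0 − 240.000) = -51.7500.
After k=2: 4.57356e+07.
Order-3 term: 1/30240 · (120.000 − 120.000) = 0.00000.
After k=3: 4.57356e+07.
Order-4 term: −1/1209600 · (0.00000 − 0.00000) = 0.00000.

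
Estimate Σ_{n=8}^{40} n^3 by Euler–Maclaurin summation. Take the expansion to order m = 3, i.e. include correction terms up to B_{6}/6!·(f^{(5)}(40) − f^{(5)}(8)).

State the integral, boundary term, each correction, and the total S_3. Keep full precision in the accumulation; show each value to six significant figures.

Integral: ∫_8^40 x^3 dx = 638976.
½[f(8) + f(40)] = ½[512.000 + 64000.0] = 32256.0.
So far: 671232.
Order-1 term: 1/12 · (4800.00 − 192.000) = 384.000.
After k=1: 671616.
Order-2 term: −1/720 · (6.00000 − 6.00000) = 0.00000.
After k=2: 671616.
Order-3 term: 1/30240 · (0.00000 − 0.00000) = 0.00000.

S_3 ≈ 671616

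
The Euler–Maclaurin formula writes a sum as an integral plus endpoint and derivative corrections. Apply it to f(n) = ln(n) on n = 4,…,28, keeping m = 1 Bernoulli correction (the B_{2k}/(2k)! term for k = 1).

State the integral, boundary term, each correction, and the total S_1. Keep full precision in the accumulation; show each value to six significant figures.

The integral term ∫_4^28 ln(x) dx = 63.7565.
½[f(4) + f(28)] = ½[1.38629 + 3.33220] = 2.35925.
So far: 66.1158.
Correction k=1: B_{2}/2! · (f^{(1)}(28) − f^{(1)}(4)) = 1/12 · (0.0357143 − 0.250000) = -0.0178571.

S_1 ≈ 66.0979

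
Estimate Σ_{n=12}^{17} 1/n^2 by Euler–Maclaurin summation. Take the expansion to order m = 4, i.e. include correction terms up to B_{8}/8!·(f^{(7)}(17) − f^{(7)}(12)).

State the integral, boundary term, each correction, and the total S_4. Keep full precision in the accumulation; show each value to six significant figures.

Integral: ∫_12^17 1/x^2 dx = 0.0245098.
Boundary: ½(f(12) + f(17)) = ½(0.00694444 + 0.00346021) = 0.00520233.
Integral + boundary = 0.0297121.
k=1: B_{2}/(2)! × [f^{(1)}(17) − f^{(1)}(12)] = 1/12 × (-0.000407083 − (-0.00115741)) = 6.25270e-05.
Running total after k=1: 0.0297747.
k=2: B_{4}/(4)! × [f^{(3)}(17) − f^{(3)}(12)] = −1/720 × (-1.69031e-05 − (-9.64506e-05)) = -1.10483e-07.
Running total after k=2: 0.0297745.
k=3: B_{6}/(6)! × [f^{(5)}(17) − f^{(5)}(12)] = 1/30240 × (-1.75465e-06 − (-2.00939e-05)) = 6.06456e-10.
Running total after k=3: 0.0297745.
k=4: B_{8}/(8)! × [f^{(7)}(17) − f^{(7)}(12)] = −1/1209600 × (-3.40001e-07 − (-7.81429e-06)) = -6.17914e-12.

S_4 ≈ 0.0297745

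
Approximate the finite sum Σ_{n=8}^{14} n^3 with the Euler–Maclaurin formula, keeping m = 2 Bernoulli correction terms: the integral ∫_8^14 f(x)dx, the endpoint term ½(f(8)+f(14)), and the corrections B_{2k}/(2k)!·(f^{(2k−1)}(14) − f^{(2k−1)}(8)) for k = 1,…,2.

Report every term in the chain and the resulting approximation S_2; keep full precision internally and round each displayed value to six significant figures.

S_2 ≈ 10241.0

Integral: ∫_8^14 x^3 dx = 8580.00.
Boundary: ½(f(8) + f(14)) = ½(512.000 + 2744.00) = 1628.00.
Integral + boundary = 10208.0.
k=1: B_{2}/(2)! × [f^{(1)}(14) − f^{(1)}(8)] = 1/12 × (588.000 − 192.000) = 33.0000.
Partial sum through k=1: 10241.0.
k=2: B_{4}/(4)! × [f^{(3)}(14) − f^{(3)}(8)] = −1/720 × (6.00000 − 6.00000) = 0.00000.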